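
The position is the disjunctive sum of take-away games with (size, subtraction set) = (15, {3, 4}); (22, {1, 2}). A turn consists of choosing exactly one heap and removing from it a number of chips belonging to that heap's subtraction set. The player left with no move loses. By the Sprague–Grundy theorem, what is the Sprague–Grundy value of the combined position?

Heap A, S = {3, 4}:
n :  0  1  2  3  4  5  6  7  8  9 10 11 12 13 14 15
G :  0  0  0  1  1  1  2  0  0  0  1  1  1  2  0  0
G_A(15) = 0.
Heap B, S = {1, 2}:
n :  0  1  2  3  4  5  6  7  8  9 10 11 12 13 14 15 16 17 18 19 20 21 22
G :  0  1  2  0  1  2  0  1  2  0  1  2  0  1  2  0  1  2  0  1  2  0  1
G_B(22) = 1.
Combined Grundy value = 0 ⊕ 1 = 1.

1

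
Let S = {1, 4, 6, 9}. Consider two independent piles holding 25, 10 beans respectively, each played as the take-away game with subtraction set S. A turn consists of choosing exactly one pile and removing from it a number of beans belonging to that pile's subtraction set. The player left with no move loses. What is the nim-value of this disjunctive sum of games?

All piles use S = {1, 4, 6, 9}:
n :  0  1  2  3  4  5  6  7  8  9 10 11 12 13 14 15 16 17 18 19 20 21 22 23 24 25
G :  0  1  0  1  2  0  1  0  1  2  0  1  0  1  2  0  1  0  1  2  0  1  0  1  2  0
Pile A: G(25) = 0.
Pile B: G(10) = 0.
Combined Grundy value = 0 ⊕ 0 = 0.

0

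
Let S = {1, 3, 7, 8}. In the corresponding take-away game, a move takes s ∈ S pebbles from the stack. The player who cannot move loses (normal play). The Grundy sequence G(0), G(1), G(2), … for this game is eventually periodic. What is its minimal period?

15

G(0) = 0
G(1) = mex{0} = 1
G(2) = mex{1} = 0
G(3) = mex{0,0} = 1
G(4) = mex{1,1} = 0
G(5) = mex{0,0} = 1
G(6) = mex{1,1} = 0
G(7) = mex{0,0,0} = 1
G(8) = mex{1,1,1,0} = 2
G(9) = mex{2,0,0,1} = 3
G(10) = mex{3,1,1,0} = 2
G(11) = mex{2,2,0,1} = 3
G(12) = mex{3,3,1,0} = 2
G(13) = mex{2,2,0,1} = 3
G(14) = mex{3,3,1,0} = 2
G(15) = mex{2,2,2,1} = 0
G(16) = mex{0,3,3,2} = 1
G(17) = mex{1,2,2,3} = 0
G(18) = mex{0,0,3,2} = 1
G(19) = mex{1,1,2,3} = 0
G(20) = mex{0,0,3,2} = 1
G(21) = mex{1,1,2,3} = 0
G(22) = mex{0,0,0,2} = 1
G(23) = mex{1,1,1,0} = 2
G(24) = mex{2,0,0,1} = 3
G(25) = mex{3,1,1,0} = 2
G(26) = mex{2,2,0,1} = 3
G(27) = mex{3,3,1,0} = 2
G(28) = mex{2,2,0,1} = 3
G(29) = mex{3,3,1,0} = 2
G(30) = mex{2,2,2,1} = 0
G(31) = mex{0,3,3,2} = 1
G(n+15) = G(n) holds for n = 0,…,7 (a full window of length max(S) = 8), so the sequence is purely periodic with period 15.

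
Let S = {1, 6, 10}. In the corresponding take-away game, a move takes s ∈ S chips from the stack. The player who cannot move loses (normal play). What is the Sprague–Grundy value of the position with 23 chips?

G(0) = 0
G(1) = mex{0} = 1
G(2) = mex{1} = 0
G(3) = mex{0} = 1
G(4) = mex{1} = 0
G(5) = mex{0} = 1
G(6) = mex{1,0} = 2
G(7) = mex{2,1} = 0
G(8) = mex{0,0} = 1
G(9) = mex{1,1} = 0
G(10) = mex{0,0,0} = 1
G(11) = mex{1,1,1} = 0
G(12) = mex{0,2,0} = 1
G(13) = mex{1,0,1} = 2
G(14) = mex{2,1,0} = 3
G(15) = mex{3,0,1} = 2
G(16) = mex{2,1,2} = 0
G(17) = mex{0,0,0} = 1
G(18) = mex{1,1,1} = 0
G(19) = mex{0,2,0} = 1
G(20) = mex{1,3,1} = 0
G(21) = mex{0,2,0} = 1
G(22) = mex{1,0,1} = 2
G(23) = mex{2,1,2} = 0

0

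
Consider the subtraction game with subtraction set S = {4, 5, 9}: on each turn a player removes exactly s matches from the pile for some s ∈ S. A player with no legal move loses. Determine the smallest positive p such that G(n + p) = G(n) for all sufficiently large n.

13

n :  0  1  2  3  4  5  6  7  8  9 10 11 12 13 14 15 16 17 18 19 20 21 22 23 24 25 26 27
G :  0  0  0  0  1  1  1  1  2  2  2  2  3  0  0  0  0  1  1  1  1  2  2  2  2  3  0  0
G(n+13) = G(n) holds for n = 0,…,8 (a full window of length max(S) = 9), so the sequence is purely periodic with period 13.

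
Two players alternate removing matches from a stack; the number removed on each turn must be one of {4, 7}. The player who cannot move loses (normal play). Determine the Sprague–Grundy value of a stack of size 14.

0

G(0) = 0
G(1) = mex{} = 0
G(2) = mex{} = 0
G(3) = mex{} = 0
G(4) = mex{0} = 1
G(5) = mex{0} = 1
G(6) = mex{0} = 1
G(7) = mex{0,0} = 1
G(8) = mex{1,0} = 2
G(9) = mex{1,0} = 2
G(10) = mex{1,0} = 2
G(11) = mex{1,1} = 0
G(12) = mex{2,1} = 0
G(13) = mex{2,1} = 0
G(14) = mex{2,1} = 0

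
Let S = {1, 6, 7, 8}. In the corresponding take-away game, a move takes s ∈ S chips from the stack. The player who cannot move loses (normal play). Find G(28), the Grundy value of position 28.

0

n :  0  1  2  3  4  5  6  7  8  9 10 11 12 13 14 15 16 17 18 19 20 21 22 23 24 25 26 27 28
G :  0  1  0  1  0  1  2  3  2  3  2  3  4  0  1  0  1  0  1  2  3  2  3  2  3  4  0  1  0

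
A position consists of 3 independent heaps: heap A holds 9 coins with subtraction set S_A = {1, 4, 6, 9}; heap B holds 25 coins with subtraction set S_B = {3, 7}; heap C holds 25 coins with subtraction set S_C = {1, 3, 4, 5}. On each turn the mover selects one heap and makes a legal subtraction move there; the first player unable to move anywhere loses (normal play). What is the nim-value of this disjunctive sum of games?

2

Heap A, S = {1, 4, 6, 9}:
G(0) = 0
G(1) = mex{0} = 1
G(2) = mex{1} = 0
G(3) = mex{0} = 1
G(4) = mex{1,0} = 2
G(5) = mex{2,1} = 0
G(6) = mex{0,0,0} = 1
G(7) = mex{1,1,1} = 0
G(8) = mex{0,2,0} = 1
G(9) = mex{1,0,1,0} = 2
G_A(9) = 2.
Heap B, S = {3, 7}:
n :  0  1  2  3  4  5  6  7  8  9 10 11 12 13 14 15 16 17 18 19 20 21 22 23 24 25
G :  0  0  0  1  1  1  0  2  2  1  0  0  0  1  1  1  0  2  2  1  0  0  0  1  1  1
G_B(25) = 1.
Heap C, S = {1, 3, 4, 5}:
G(0) = 0
G(1) = mex{0} = 1
G(2) = mex{1} = 0
G(3) = mex{0,0} = 1
G(4) = mex{1,1,0} = 2
G(5) = mex{2,0,1,0} = 3
G(6) = mex{3,1,0,1} = 2
G(7) = mex{2,2,1,0} = 3
G(8) = mex{3,3,2,1} = 0
G(9) = mex{0,2,3,2} = 1
G(10) = mex{1,3,2,3} = 0
G(11) = mex{0,0,3,2} = 1
G(12) = mex{1,1,0,3} = 2
G(13) = mex{2,0,1,0} = 3
G(14) = mex{3,1,0,1} = 2
G(15) = mex{2,2,1,0} = 3
G(16) = mex{3,3,2,1} = 0
G(17) = mex{0,2,3,2} = 1
G(18) = mex{1,3,2,3} = 0
G(19) = mex{0,0,3,2} = 1
G(20) = mex{1,1,0,3} = 2
G(21) = mex{2,0,1,0} = 3
G(22) = mex{3,1,0,1} = 2
G(23) = mex{2,2,1,0} = 3
G(24) = mex{3,3,2,1} = 0
G(25) = mex{0,2,3,2} = 1
G_C(25) = 1.
Combined Grundy value = 2 ⊕ 1 ⊕ 1 = 2.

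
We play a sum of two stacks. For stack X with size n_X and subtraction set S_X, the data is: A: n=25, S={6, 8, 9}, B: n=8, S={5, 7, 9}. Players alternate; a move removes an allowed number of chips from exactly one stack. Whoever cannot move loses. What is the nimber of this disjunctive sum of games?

Stack A, S = {6, 8, 9}:
G(0) = 0
G(1) = mex{} = 0
G(2) = mex{} = 0
G(3) = mex{} = 0
G(4) = mex{} = 0
G(5) = mex{} = 0
G(6) = mex{0} = 1
G(7) = mex{0} = 1
G(8) = mex{0,0} = 1
G(9) = mex{0,0,0} = 1
G(10) = mex{0,0,0} = 1
G(11) = mex{0,0,0} = 1
G(12) = mex{1,0,0} = 2
G(13) = mex{1,0,0} = 2
G(14) = mex{1,1,0} = 2
G(15) = mex{1,1,1} = 0
G(16) = mex{1,1,1} = 0
G(17) = mex{1,1,1} = 0
G(18) = mex{2,1,1} = 0
G(19) = mex{2,1,1} = 0
G(20) = mex{2,2,1} = 0
G(21) = mex{0,2,2} = 1
G(22) = mex{0,2,2} = 1
G(23) = mex{0,0,2} = 1
G(24) = mex{0,0,0} = 1
G(25) = mex{0,0,0} = 1
G_A(25) = 1.
Stack B, S = {5, 7, 9}:
G(0) = 0
G(1) = mex{} = 0
G(2) = mex{} = 0
G(3) = mex{} = 0
G(4) = mex{} = 0
G(5) = mex{0} = 1
G(6) = mex{0} = 1
G(7) = mex{0,0} = 1
G(8) = mex{0,0} = 1
G_B(8) = 1.
Combined Grundy value = 1 ⊕ 1 = 0.

0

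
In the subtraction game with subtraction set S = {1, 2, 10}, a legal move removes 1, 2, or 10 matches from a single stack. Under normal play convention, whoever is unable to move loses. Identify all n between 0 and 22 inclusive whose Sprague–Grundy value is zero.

G(0) = 0
G(1) = mex{0} = 1
G(2) = mex{1,0} = 2
G(3) = mex{2,1} = 0
G(4) = mex{0,2} = 1
G(5) = mex{1,0} = 2
G(6) = mex{2,1} = 0
G(7) = mex{0,2} = 1
G(8) = mex{1,0} = 2
G(9) = mex{2,1} = 0
G(10) = mex{0,2,0} = 1
G(11) = mex{1,0,1} = 2
G(12) = mex{2,1,2} = 0
G(13) = mex{0,2,0} = 1
G(14) = mex{1,0,1} = 2
G(15) = mex{2,1,2} = 0
G(16) = mex{0,2,0} = 1
G(17) = mex{1,0,1} = 2
G(18) = mex{2,1,2} = 0
G(19) = mex{0,2,0} = 1
G(20) = mex{1,0,1} = 2
G(21) = mex{2,1,2} = 0
G(22) = mex{0,2,0} = 1
P-positions are exactly the n with G(n) = 0.

0, 3, 6, 9, 12, 15, 18, 21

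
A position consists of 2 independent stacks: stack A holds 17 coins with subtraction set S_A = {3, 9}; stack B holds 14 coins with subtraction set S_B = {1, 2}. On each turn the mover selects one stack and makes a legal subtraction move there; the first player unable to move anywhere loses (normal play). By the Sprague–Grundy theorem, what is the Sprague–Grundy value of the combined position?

3

Stack A, S = {3, 9}:
n :  0  1  2  3  4  5  6  7  8  9 10 11 12 13 14 15 16 17
G :  0  0  0  1  1  1  0  0  0  1  1  1  0  0  0  1  1  1
G_A(17) = 1.
Stack B, S = {1, 2}:
G(0) = 0
G(1) = mex{0} = 1
G(2) = mex{1,0} = 2
G(3) = mex{2,1} = 0
G(4) = mex{0,2} = 1
G(5) = mex{1,0} = 2
G(6) = mex{2,1} = 0
G(7) = mex{0,2} = 1
G(8) = mex{1,0} = 2
G(9) = mex{2,1} = 0
G(10) = mex{0,2} = 1
G(11) = mex{1,0} = 2
G(12) = mex{2,1} = 0
G(13) = mex{0,2} = 1
G(14) = mex{1,0} = 2
G_B(14) = 2.
Combined Grundy value = 1 ⊕ 2 = 3.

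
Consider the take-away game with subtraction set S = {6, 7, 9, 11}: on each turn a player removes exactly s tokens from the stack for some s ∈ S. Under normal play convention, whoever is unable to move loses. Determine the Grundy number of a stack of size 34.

0

n :  0  1  2  3  4  5  6  7  8  9 10 11 12 13 14 15 16 17 18 19 20 21 22 23 24 25 26 27 28 29 30 31 32 33 34
G :  0  0  0  0  0  0  1  1  1  1  1  1  2  2  2  2  2  0  0  0  0  0  0  1  1  1  1  1  1  2  2  2  2  2  0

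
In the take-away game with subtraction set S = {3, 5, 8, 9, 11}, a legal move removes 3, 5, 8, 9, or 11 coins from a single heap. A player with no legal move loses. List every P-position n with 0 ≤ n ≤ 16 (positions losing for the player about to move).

n :  0  1  2  3  4  5  6  7  8  9 10 11 12 13 14 15 16
G :  0  0  0  1  1  1  2  2  2  3  3  3  4  4  0  0  0
P-positions are exactly the n with G(n) = 0.

0, 1, 2, 14, 15, 16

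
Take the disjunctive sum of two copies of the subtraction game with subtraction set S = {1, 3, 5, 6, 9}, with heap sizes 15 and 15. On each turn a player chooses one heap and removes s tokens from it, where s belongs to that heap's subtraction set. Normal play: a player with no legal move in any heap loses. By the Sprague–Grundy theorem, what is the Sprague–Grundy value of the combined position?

All heaps use S = {1, 3, 5, 6, 9}:
n :  0  1  2  3  4  5  6  7  8  9 10 11 12 13 14 15
G :  0  1  0  1  0  1  2  3  2  3  2  3  0  1  0  1
Heap A: G(15) = 1.
Heap B: G(15) = 1.
Combined Grundy value = 1 ⊕ 1 = 0.

0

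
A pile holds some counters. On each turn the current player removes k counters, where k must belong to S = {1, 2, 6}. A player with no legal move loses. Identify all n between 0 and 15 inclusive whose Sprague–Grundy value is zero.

0, 3, 7, 10, 14

G(0) = 0
G(1) = mex{0} = 1
G(2) = mex{1,0} = 2
G(3) = mex{2,1} = 0
G(4) = mex{0,2} = 1
G(5) = mex{1,0} = 2
G(6) = mex{2,1,0} = 3
G(7) = mex{3,2,1} = 0
G(8) = mex{0,3,2} = 1
G(9) = mex{1,0,0} = 2
G(10) = mex{2,1,1} = 0
G(11) = mex{0,2,2} = 1
G(12) = mex{1,0,3} = 2
G(13) = mex{2,1,0} = 3
G(14) = mex{3,2,1} = 0
G(15) = mex{0,3,2} = 1
P-positions are exactly the n with G(n) = 0.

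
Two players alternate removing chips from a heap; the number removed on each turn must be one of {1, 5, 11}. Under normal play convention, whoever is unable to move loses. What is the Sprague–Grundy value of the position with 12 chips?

0

G(0) = 0
G(1) = mex{0} = 1
G(2) = mex{1} = 0
G(3) = mex{0} = 1
G(4) = mex{1} = 0
G(5) = mex{0,0} = 1
G(6) = mex{1,1} = 0
G(7) = mex{0,0} = 1
G(8) = mex{1,1} = 0
G(9) = mex{0,0} = 1
G(10) = mex{1,1} = 0
G(11) = mex{0,0,0} = 1
G(12) = mex{1,1,1} = 0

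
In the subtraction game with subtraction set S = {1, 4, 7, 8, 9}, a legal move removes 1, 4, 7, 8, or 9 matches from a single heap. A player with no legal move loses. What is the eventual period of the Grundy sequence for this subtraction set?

n :  0  1  2  3  4  5  6  7  8  9 10 11 12 13 14 15 16 17 18 19 20 21 22 23 24 25 26 27 28 29 30 31
G :  0  1  0  1  2  0  1  2  3  2  3  4  5  3  4  0  1  0  1  2  0  1  2  3  2  3  4  5  3  4  0  1
G(n+15) = G(n) holds for n = 0,…,8 (a full window of length max(S) = 9), so the sequence is purely periodic with period 15.

15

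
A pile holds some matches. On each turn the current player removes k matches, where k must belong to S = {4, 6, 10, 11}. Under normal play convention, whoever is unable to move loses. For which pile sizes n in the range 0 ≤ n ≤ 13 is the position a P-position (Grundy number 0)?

n :  0  1  2  3  4  5  6  7  8  9 10 11 12 13
G :  0  0  0  0  1  1  1  1  2  2  2  2  3  3
P-positions are exactly the n with G(n) = 0.

0, 1, 2, 3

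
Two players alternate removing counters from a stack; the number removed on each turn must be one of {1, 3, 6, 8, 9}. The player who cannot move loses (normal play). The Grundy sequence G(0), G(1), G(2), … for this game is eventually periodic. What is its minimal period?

n :  0  1  2  3  4  5  6  7  8  9 10 11 12 13 14 15 16 17 18 19 20 21 22 23 24 25 26 27 28 29
G :  0  1  0  1  0  1  2  3  2  3  2  3  4  5  0  1  0  1  0  1  2  3  2  3  2  3  4  5  0  1
G(n+14) = G(n) holds for n = 0,…,8 (a full window of length max(S) = 9), so the sequence is purely periodic with period 14.

14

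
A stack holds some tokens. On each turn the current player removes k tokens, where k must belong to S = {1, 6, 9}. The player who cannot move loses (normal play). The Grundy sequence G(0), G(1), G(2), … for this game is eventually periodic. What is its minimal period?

G(0) = 0
G(1) = mex{0} = 1
G(2) = mex{1} = 0
G(3) = mex{0} = 1
G(4) = mex{1} = 0
G(5) = mex{0} = 1
G(6) = mex{1,0} = 2
G(7) = mex{2,1} = 0
G(8) = mex{0,0} = 1
G(9) = mex{1,1,0} = 2
G(10) = mex{2,0,1} = 3
G(11) = mex{3,1,0} = 2
G(12) = mex{2,2,1} = 0
G(13) = mex{0,0,0} = 1
G(14) = mex{1,1,1} = 0
G(15) = mex{0,2,2} = 1
G(16) = mex{1,3,0} = 2
G(17) = mex{2,2,1} = 0
G(18) = mex{0,0,2} = 1
G(19) = mex{1,1,3} = 0
G(20) = mex{0,0,2} = 1
G(21) = mex{1,1,0} = 2
G(22) = mex{2,2,1} = 0
G(23) = mex{0,0,0} = 1
G(24) = mex{1,1,1} = 0
G(25) = mex{0,0,2} = 1
G(26) = mex{1,1,0} = 2
From n = 11 onward G(n+5) = G(n); since this holds over max(S) = 9 consecutive positions the period is 5 (pre-period 11).

5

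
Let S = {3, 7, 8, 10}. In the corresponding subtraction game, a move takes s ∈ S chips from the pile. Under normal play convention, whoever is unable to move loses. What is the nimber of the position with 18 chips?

1

n :  0  1  2  3  4  5  6  7  8  9 10 11 12 13 14 15 16 17 18
G :  0  0  0  1  1  1  0  2  2  1  3  3  2  2  4  0  3  0  1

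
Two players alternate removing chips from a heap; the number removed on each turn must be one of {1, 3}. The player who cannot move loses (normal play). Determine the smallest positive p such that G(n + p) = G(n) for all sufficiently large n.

2

n :  0  1  2  3  4  5  6  7  8  9 10 11 12 13 14
G :  0  1  0  1  0  1  0  1  0  1  0  1  0  1  0
G(n+2) = G(n) holds for n = 0,…,2 (a full window of length max(S) = 3), so the sequence is purely periodic with period 2.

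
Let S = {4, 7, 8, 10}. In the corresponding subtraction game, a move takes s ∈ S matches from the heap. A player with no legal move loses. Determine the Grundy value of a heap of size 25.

2

n :  0  1  2  3  4  5  6  7  8  9 10 11 12 13 14 15 16 17 18 19 20 21 22 23 24 25
G :  0  0  0  0  1  1  1  1  2  2  2  2  3  3  0  0  0  0  1  1  1  1  2  2  2  2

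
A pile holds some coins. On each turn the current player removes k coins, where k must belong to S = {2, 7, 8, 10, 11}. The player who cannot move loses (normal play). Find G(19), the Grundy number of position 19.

1

n :  0  1  2  3  4  5  6  7  8  9 10 11 12 13 14 15 16 17 18 19
G :  0  0  1  1  0  0  1  1  2  2  3  3  2  2  3  3  4  0  0  1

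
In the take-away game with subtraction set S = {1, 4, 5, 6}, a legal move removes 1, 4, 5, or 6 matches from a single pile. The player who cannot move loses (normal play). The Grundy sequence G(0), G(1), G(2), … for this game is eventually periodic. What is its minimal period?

G(0) = 0
G(1) = mex{0} = 1
G(2) = mex{1} = 0
G(3) = mex{0} = 1
G(4) = mex{1,0} = 2
G(5) = mex{2,1,0} = 3
G(6) = mex{3,0,1,0} = 2
G(7) = mex{2,1,0,1} = 3
G(8) = mex{3,2,1,0} = 4
G(9) = mex{4,3,2,1} = 0
G(10) = mex{0,2,3,2} = 1
G(11) = mex{1,3,2,3} = 0
G(12) = mex{0,4,3,2} = 1
G(13) = mex{1,0,4,3} = 2
G(14) = mex{2,1,0,4} = 3
G(15) = mex{3,0,1,0} = 2
G(16) = mex{2,1,0,1} = 3
G(17) = mex{3,2,1,0} = 4
G(18) = mex{4,3,2,1} = 0
G(19) = mex{0,2,3,2} = 1
G(n+9) = G(n) holds for n = 0,…,5 (a full window of length max(S) = 6), so the sequence is purely periodic with period 9.

9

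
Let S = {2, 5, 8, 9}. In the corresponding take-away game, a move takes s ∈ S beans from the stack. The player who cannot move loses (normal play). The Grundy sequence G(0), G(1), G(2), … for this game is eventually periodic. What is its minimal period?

G(0) = 0
G(1) = mex{} = 0
G(2) = mex{0} = 1
G(3) = mex{0} = 1
G(4) = mex{1} = 0
G(5) = mex{1,0} = 2
G(6) = mex{0,0} = 1
G(7) = mex{2,1} = 0
G(8) = mex{1,1,0} = 2
G(9) = mex{0,0,0,0} = 1
G(10) = mex{2,2,1,0} = 3
G(11) = mex{1,1,1,1} = 0
G(12) = mex{3,0,0,1} = 2
G(13) = mex{0,2,2,0} = 1
G(14) = mex{2,1,1,2} = 0
G(15) = mex{1,3,0,1} = 2
G(16) = mex{0,0,2,0} = 1
G(17) = mex{2,2,1,2} = 0
G(18) = mex{1,1,3,1} = 0
G(19) = mex{0,0,0,3} = 1
G(20) = mex{0,2,2,0} = 1
G(21) = mex{1,1,1,2} = 0
G(22) = mex{1,0,0,1} = 2
G(23) = mex{0,0,2,0} = 1
G(24) = mex{2,1,1,2} = 0
G(25) = mex{1,1,0,1} = 2
G(26) = mex{0,0,0,0} = 1
G(27) = mex{2,2,1,0} = 3
G(28) = mex{1,1,1,1} = 0
G(29) = mex{3,0,0,1} = 2
G(30) = mex{0,2,2,0} = 1
G(31) = mex{2,1,1,2} = 0
G(32) = mex{1,3,0,1} = 2
G(33) = mex{0,0,2,0} = 1
G(34) = mex{2,2,1,2} = 0
G(35) = mex{1,1,3,1} = 0
G(n+17) = G(n) holds for n = 0,…,8 (a full window of length max(S) = 9), so the sequence is purely periodic with period 17.

17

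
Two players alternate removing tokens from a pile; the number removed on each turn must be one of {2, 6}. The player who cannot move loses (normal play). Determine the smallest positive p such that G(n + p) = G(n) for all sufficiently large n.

G(0) = 0
G(1) = mex{} = 0
G(2) = mex{0} = 1
G(3) = mex{0} = 1
G(4) = mex{1} = 0
G(5) = mex{1} = 0
G(6) = mex{0,0} = 1
G(7) = mex{0,0} = 1
G(8) = mex{1,1} = 0
G(9) = mex{1,1} = 0
G(10) = mex{0,0} = 1
G(11) = mex{0,0} = 1
G(12) = mex{1,1} = 0
G(13) = mex{1,1} = 0
G(14) = mex{0,0} = 1
G(n+4) = G(n) holds for n = 0,…,5 (a full window of length max(S) = 6), so the sequence is purely periodic with period 4.

4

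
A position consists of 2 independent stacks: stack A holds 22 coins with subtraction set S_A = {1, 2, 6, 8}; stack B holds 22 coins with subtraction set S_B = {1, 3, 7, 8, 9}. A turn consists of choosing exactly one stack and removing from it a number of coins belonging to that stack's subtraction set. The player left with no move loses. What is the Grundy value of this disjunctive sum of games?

Stack A, S = {1, 2, 6, 8}:
G(0) = 0
G(1) = mex{0} = 1
G(2) = mex{1,0} = 2
G(3) = mex{2,1} = 0
G(4) = mex{0,2} = 1
G(5) = mex{1,0} = 2
G(6) = mex{2,1,0} = 3
G(7) = mex{3,2,1} = 0
G(8) = mex{0,3,2,0} = 1
G(9) = mex{1,0,0,1} = 2
G(10) = mex{2,1,1,2} = 0
G(11) = mex{0,2,2,0} = 1
G(12) = mex{1,0,3,1} = 2
G(13) = mex{2,1,0,2} = 3
G(14) = mex{3,2,1,3} = 0
G(15) = mex{0,3,2,0} = 1
G(16) = mex{1,0,0,1} = 2
G(17) = mex{2,1,1,2} = 0
G(18) = mex{0,2,2,0} = 1
G(19) = mex{1,0,3,1} = 2
G(20) = mex{2,1,0,2} = 3
G(21) = mex{3,2,1,3} = 0
G(22) = mex{0,3,2,0} = 1
G_A(22) = 1.
Stack B, S = {1, 3, 7, 8, 9}:
G(0) = 0
G(1) = mex{0} = 1
G(2) = mex{1} = 0
G(3) = mex{0,0} = 1
G(4) = mex{1,1} = 0
G(5) = mex{0,0} = 1
G(6) = mex{1,1} = 0
G(7) = mex{0,0,0} = 1
G(8) = mex{1,1,1,0} = 2
G(9) = mex{2,0,0,1,0} = 3
G(10) = mex{3,1,1,0,1} = 2
G(11) = mex{2,2,0,1,0} = 3
G(12) = mex{3,3,1,0,1} = 2
G(13) = mex{2,2,0,1,0} = 3
G(14) = mex{3,3,1,0,1} = 2
G(15) = mex{2,2,2,1,0} = 3
G(16) = mex{3,3,3,2,1} = 0
G(17) = mex{0,2,2,3,2} = 1
G(18) = mex{1,3,3,2,3} = 0
G(19) = mex{0,0,2,3,2} = 1
G(20) = mex{1,1,3,2,3} = 0
G(21) = mex{0,0,2,3,2} = 1
G(22) = mex{1,1,3,2,3} = 0
G_B(22) = 0.
Combined Grundy value = 1 ⊕ 0 = 1.

1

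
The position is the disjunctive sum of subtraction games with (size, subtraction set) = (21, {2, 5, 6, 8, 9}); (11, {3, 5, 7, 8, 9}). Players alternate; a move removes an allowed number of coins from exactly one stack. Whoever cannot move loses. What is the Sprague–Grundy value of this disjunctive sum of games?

0

Stack A, S = {2, 5, 6, 8, 9}:
G(0) = 0
G(1) = mex{} = 0
G(2) = mex{0} = 1
G(3) = mex{0} = 1
G(4) = mex{1} = 0
G(5) = mex{1,0} = 2
G(6) = mex{0,0,0} = 1
G(7) = mex{2,1,0} = 3
G(8) = mex{1,1,1,0} = 2
G(9) = mex{3,0,1,0,0} = 2
G(10) = mex{2,2,0,1,0} = 3
G(11) = mex{2,1,2,1,1} = 0
G(12) = mex{3,3,1,0,1} = 2
G(13) = mex{0,2,3,2,0} = 1
G(14) = mex{2,2,2,1,2} = 0
G(15) = mex{1,3,2,3,1} = 0
G(16) = mex{0,0,3,2,3} = 1
G(17) = mex{0,2,0,2,2} = 1
G(18) = mex{1,1,2,3,2} = 0
G(19) = mex{1,0,1,0,3} = 2
G(20) = mex{0,0,0,2,0} = 1
G(21) = mex{2,1,0,1,2} = 3
G_A(21) = 3.
Stack B, S = {3, 5, 7, 8, 9}:
n :  0  1  2  3  4  5  6  7  8  9 10 11
G :  0  0  0  1  1  1  2  2  2  3  3  3
G_B(11) = 3.
Combined Grundy value = 3 ⊕ 3 = 0.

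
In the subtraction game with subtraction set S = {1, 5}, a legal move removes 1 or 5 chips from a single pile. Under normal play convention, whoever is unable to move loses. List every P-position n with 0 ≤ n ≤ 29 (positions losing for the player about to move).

0, 2, 4, 6, 8, 10, 12, 14, 16, 18, 20, 22, 24, 26, 28

n :  0  1  2  3  4  5  6  7  8  9 10 11 12 13 14 15 16 17 18 19 20 21 22 23 24 25 26 27 28 29
G :  0  1  0  1  0  1  0  1  0  1  0  1  0  1  0  1  0  1  0  1  0  1  0  1  0  1  0  1  0  1
P-positions are exactly the n with G(n) = 0.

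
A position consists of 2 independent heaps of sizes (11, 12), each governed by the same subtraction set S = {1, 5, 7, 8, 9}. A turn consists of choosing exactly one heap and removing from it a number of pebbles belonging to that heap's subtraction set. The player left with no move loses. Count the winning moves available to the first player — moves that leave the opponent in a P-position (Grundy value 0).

2

All heaps use S = {1, 5, 7, 8, 9}:
n :  0  1  2  3  4  5  6  7  8  9 10 11 12
G :  0  1  0  1  0  1  0  1  2  3  2  3  2
Heap A: G(11) = 3.
Heap B: G(12) = 2.
Combined Grundy value = 3 ⊕ 2 = 1.
A winning move leaves total XOR = 0, i.e. changes one component's Grundy value g to g ⊕ X where X is the current total.
Heap A: need g' = 3⊕1 = 2. Options: 11−1→G=2, 11−5→G=0, 11−7→G=0, 11−8→G=1, 11−9→G=0. Hits: 1.
Heap B: need g' = 2⊕1 = 3. Options: 12−1→G=3, 12−5→G=1, 12−7→G=1, 12−8→G=0, 12−9→G=1. Hits: 1.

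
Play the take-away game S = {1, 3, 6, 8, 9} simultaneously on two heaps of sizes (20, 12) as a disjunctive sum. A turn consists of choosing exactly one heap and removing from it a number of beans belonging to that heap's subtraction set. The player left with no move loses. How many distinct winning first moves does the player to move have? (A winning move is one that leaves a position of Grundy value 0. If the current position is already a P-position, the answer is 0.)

All heaps use S = {1, 3, 6, 8, 9}:
G(0) = 0
G(1) = mex{0} = 1
G(2) = mex{1} = 0
G(3) = mex{0,0} = 1
G(4) = mex{1,1} = 0
G(5) = mex{0,0} = 1
G(6) = mex{1,1,0} = 2
G(7) = mex{2,0,1} = 3
G(8) = mex{3,1,0,0} = 2
G(9) = mex{2,2,1,1,0} = 3
G(10) = mex{3,3,0,0,1} = 2
G(11) = mex{2,2,1,1,0} = 3
G(12) = mex{3,3,2,0,1} = 4
G(13) = mex{4,2,3,1,0} = 5
G(14) = mex{5,3,2,2,1} = 0
G(15) = mex{0,4,3,3,2} = 1
G(16) = mex{1,5,2,2,3} = 0
G(17) = mex{0,0,3,3,2} = 1
G(18) = mex{1,1,4,2,3} = 0
G(19) = mex{0,0,5,3,2} = 1
G(20) = mex{1,1,0,4,3} = 2
Heap A: G(20) = 2.
Heap B: G(12) = 4.
Combined Grundy value = 2 ⊕ 4 = 6.
A winning move leaves total XOR = 0, i.e. changes one component's Grundy value g to g ⊕ X where X is the current total.
Heap A: need g' = 2⊕6 = 4. Options: 20−1→G=1, 20−3→G=1, 20−6→G=0, 20−8→G=4, 20−9→G=3. Hits: 1.
Heap B: need g' = 4⊕6 = 2. Options: 12−1→G=3, 12−3→G=3, 12−6→G=2, 12−8→G=0, 12−9→G=1. Hits: 1.

2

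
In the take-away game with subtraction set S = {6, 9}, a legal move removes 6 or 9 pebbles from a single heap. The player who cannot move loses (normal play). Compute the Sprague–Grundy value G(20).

0

G(0) = 0
G(1) = mex{} = 0
G(2) = mex{} = 0
G(3) = mex{} = 0
G(4) = mex{} = 0
G(5) = mex{} = 0
G(6) = mex{0} = 1
G(7) = mex{0} = 1
G(8) = mex{0} = 1
G(9) = mex{0,0} = 1
G(10) = mex{0,0} = 1
G(11) = mex{0,0} = 1
G(12) = mex{1,0} = 2
G(13) = mex{1,0} = 2
G(14) = mex{1,0} = 2
G(15) = mex{1,1} = 0
G(16) = mex{1,1} = 0
G(17) = mex{1,1} = 0
G(18) = mex{2,1} = 0
G(19) = mex{2,1} = 0
G(20) = mex{2,1} = 0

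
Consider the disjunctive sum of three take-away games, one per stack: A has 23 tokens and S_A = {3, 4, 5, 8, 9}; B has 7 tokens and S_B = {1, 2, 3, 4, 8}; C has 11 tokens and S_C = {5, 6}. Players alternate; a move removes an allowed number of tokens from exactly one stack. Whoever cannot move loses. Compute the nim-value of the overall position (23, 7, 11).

1

Stack A, S = {3, 4, 5, 8, 9}:
n :  0  1  2  3  4  5  6  7  8  9 10 11 12 13 14 15 16 17 18 19 20 21 22 23
G :  0  0  0  1  1  1  2  2  2  3  3  3  0  0  0  1  1  1  2  2  2  3  3  3
G_A(23) = 3.
Stack B, S = {1, 2, 3, 4, 8}:
n : 0 1 2 3 4 5 6 7
G : 0 1 2 3 4 0 1 2
G_B(7) = 2.
Stack C, S = {5, 6}:
n :  0  1  2  3  4  5  6  7  8  9 10 11
G :  0  0  0  0  0  1  1  1  1  1  2  0
G_C(11) = 0.
Combined Grundy value = 3 ⊕ 2 ⊕ 0 = 1.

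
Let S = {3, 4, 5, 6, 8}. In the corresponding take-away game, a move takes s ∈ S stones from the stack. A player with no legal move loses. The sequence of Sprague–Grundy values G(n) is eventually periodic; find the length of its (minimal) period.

11

G(0) = 0
G(1) = mex{} = 0
G(2) = mex{} = 0
G(3) = mex{0} = 1
G(4) = mex{0,0} = 1
G(5) = mex{0,0,0} = 1
G(6) = mex{1,0,0,0} = 2
G(7) = mex{1,1,0,0} = 2
G(8) = mex{1,1,1,0,0} = 2
G(9) = mex{2,1,1,1,0} = 3
G(10) = mex{2,2,1,1,0} = 3
G(11) = mex{2,2,2,1,1} = 0
G(12) = mex{3,2,2,2,1} = 0
G(13) = mex{3,3,2,2,1} = 0
G(14) = mex{0,3,3,2,2} = 1
G(15) = mex{0,0,3,3,2} = 1
G(16) = mex{0,0,0,3,2} = 1
G(17) = mex{1,0,0,0,3} = 2
G(18) = mex{1,1,0,0,3} = 2
G(19) = mex{1,1,1,0,0} = 2
G(20) = mex{2,1,1,1,0} = 3
G(21) = mex{2,2,1,1,0} = 3
G(22) = mex{2,2,2,1,1} = 0
G(23) = mex{3,2,2,2,1} = 0
G(n+11) = G(n) holds for n = 0,…,7 (a full window of length max(S) = 8), so the sequence is purely periodic with period 11.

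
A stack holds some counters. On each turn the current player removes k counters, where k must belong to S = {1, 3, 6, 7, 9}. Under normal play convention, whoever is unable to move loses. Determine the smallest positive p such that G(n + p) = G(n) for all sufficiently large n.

12

n :  0  1  2  3  4  5  6  7  8  9 10 11 12 13 14 15 16 17 18 19 20 21 22 23 24 25
G :  0  1  0  1  0  1  2  3  2  3  2  3  0  1  0  1  0  1  2  3  2  3  2  3  0  1
G(n+12) = G(n) holds for n = 0,…,8 (a full window of length max(S) = 9), so the sequence is purely periodic with period 12.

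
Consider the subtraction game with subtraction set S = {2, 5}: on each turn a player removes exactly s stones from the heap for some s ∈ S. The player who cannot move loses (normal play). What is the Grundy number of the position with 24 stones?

G(0) = 0
G(1) = mex{} = 0
G(2) = mex{0} = 1
G(3) = mex{0} = 1
G(4) = mex{1} = 0
G(5) = mex{1,0} = 2
G(6) = mex{0,0} = 1
G(7) = mex{2,1} = 0
G(8) = mex{1,1} = 0
G(9) = mex{0,0} = 1
G(10) = mex{0,2} = 1
G(11) = mex{1,1} = 0
G(12) = mex{1,0} = 2
G(13) = mex{0,0} = 1
G(14) = mex{2,1} = 0
G(15) = mex{1,1} = 0
G(16) = mex{0,0} = 1
G(17) = mex{0,2} = 1
G(18) = mex{1,1} = 0
G(19) = mex{1,0} = 2
G(20) = mex{0,0} = 1
G(21) = mex{2,1} = 0
G(22) = mex{1,1} = 0
G(23) = mex{0,0} = 1
G(24) = mex{0,2} = 1

1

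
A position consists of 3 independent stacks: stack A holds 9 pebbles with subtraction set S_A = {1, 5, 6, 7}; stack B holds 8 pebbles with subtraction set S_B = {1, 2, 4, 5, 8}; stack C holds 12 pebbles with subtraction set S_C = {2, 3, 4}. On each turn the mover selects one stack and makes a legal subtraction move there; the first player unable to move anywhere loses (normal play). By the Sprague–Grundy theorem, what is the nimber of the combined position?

Stack A, S = {1, 5, 6, 7}:
G(0) = 0
G(1) = mex{0} = 1
G(2) = mex{1} = 0
G(3) = mex{0} = 1
G(4) = mex{1} = 0
G(5) = mex{0,0} = 1
G(6) = mex{1,1,0} = 2
G(7) = mex{2,0,1,0} = 3
G(8) = mex{3,1,0,1} = 2
G(9) = mex{2,0,1,0} = 3
G_A(9) = 3.
Stack B, S = {1, 2, 4, 5, 8}:
G(0) = 0
G(1) = mex{0} = 1
G(2) = mex{1,0} = 2
G(3) = mex{2,1} = 0
G(4) = mex{0,2,0} = 1
G(5) = mex{1,0,1,0} = 2
G(6) = mex{2,1,2,1} = 0
G(7) = mex{0,2,0,2} = 1
G(8) = mex{1,0,1,0,0} = 2
G_B(8) = 2.
Stack C, S = {2, 3, 4}:
G(0) = 0
G(1) = mex{} = 0
G(2) = mex{0} = 1
G(3) = mex{0,0} = 1
G(4) = mex{1,0,0} = 2
G(5) = mex{1,1,0} = 2
G(6) = mex{2,1,1} = 0
G(7) = mex{2,2,1} = 0
G(8) = mex{0,2,2} = 1
G(9) = mex{0,0,2} = 1
G(10) = mex{1,0,0} = 2
G(11) = mex{1,1,0} = 2
G(12) = mex{2,1,1} = 0
G_C(12) = 0.
Combined Grundy value = 3 ⊕ 2 ⊕ 0 = 1.

1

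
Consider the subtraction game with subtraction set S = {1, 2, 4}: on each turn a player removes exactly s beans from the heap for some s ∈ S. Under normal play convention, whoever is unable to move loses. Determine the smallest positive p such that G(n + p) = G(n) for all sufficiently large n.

G(0) = 0
G(1) = mex{0} = 1
G(2) = mex{1,0} = 2
G(3) = mex{2,1} = 0
G(4) = mex{0,2,0} = 1
G(5) = mex{1,0,1} = 2
G(6) = mex{2,1,2} = 0
G(7) = mex{0,2,0} = 1
G(8) = mex{1,0,1} = 2
G(9) = mex{2,1,2} = 0
G(10) = mex{0,2,0} = 1
G(11) = mex{1,0,1} = 2
G(12) = mex{2,1,2} = 0
G(13) = mex{0,2,0} = 1
G(14) = mex{1,0,1} = 2
G(n+3) = G(n) holds for n = 0,…,3 (a full window of length max(S) = 4), so the sequence is purely periodic with period 3.

3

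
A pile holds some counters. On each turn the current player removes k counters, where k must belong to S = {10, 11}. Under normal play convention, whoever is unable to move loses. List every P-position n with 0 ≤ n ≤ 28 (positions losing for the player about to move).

n :  0  1  2  3  4  5  6  7  8  9 10 11 12 13 14 15 16 17 18 19 20 21 22 23 24 25 26 27 28
G :  0  0  0  0  0  0  0  0  0  0  1  1  1  1  1  1  1  1  1  1  2  0  0  0  0  0  0  0  0
P-positions are exactly the n with G(n) = 0.

0, 1, 2, 3, 4, 5, 6, 7, 8, 9, 21, 22, 23, 24, 25, 26, 27, 28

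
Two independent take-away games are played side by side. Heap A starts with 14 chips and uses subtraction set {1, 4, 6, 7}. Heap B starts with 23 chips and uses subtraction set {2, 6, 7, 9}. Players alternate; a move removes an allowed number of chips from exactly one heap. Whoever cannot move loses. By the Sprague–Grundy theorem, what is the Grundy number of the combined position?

Heap A, S = {1, 4, 6, 7}:
n :  0  1  2  3  4  5  6  7  8  9 10 11 12 13 14
G :  0  1  0  1  2  0  1  2  3  2  0  1  2  0  1
G_A(14) = 1.
Heap B, S = {2, 6, 7, 9}:
G(0) = 0
G(1) = mex{} = 0
G(2) = mex{0} = 1
G(3) = mex{0} = 1
G(4) = mex{1} = 0
G(5) = mex{1} = 0
G(6) = mex{0,0} = 1
G(7) = mex{0,0,0} = 1
G(8) = mex{1,1,0} = 2
G(9) = mex{1,1,1,0} = 2
G(10) = mex{2,0,1,0} = 3
G(11) = mex{2,0,0,1} = 3
G(12) = mex{3,1,0,1} = 2
G(13) = mex{3,1,1,0} = 2
G(14) = mex{2,2,1,0} = 3
G(15) = mex{2,2,2,1} = 0
G(16) = mex{3,3,2,1} = 0
G(17) = mex{0,3,3,2} = 1
G(18) = mex{0,2,3,2} = 1
G(19) = mex{1,2,2,3} = 0
G(20) = mex{1,3,2,3} = 0
G(21) = mex{0,0,3,2} = 1
G(22) = mex{0,0,0,2} = 1
G(23) = mex{1,1,0,3} = 2
G_B(23) = 2.
Combined Grundy value = 1 ⊕ 2 = 3.

3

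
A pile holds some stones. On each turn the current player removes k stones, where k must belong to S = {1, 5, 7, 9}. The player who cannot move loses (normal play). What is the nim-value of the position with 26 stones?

0

G(0) = 0
G(1) = mex{0} = 1
G(2) = mex{1} = 0
G(3) = mex{0} = 1
G(4) = mex{1} = 0
G(5) = mex{0,0} = 1
G(6) = mex{1,1} = 0
G(7) = mex{0,0,0} = 1
G(8) = mex{1,1,1} = 0
G(9) = mex{0,0,0,0} = 1
G(10) = mex{1,1,1,1} = 0
G(11) = mex{0,0,0,0} = 1
G(12) = mex{1,1,1,1} = 0
G(13) = mex{0,0,0,0} = 1
G(14) = mex{1,1,1,1} = 0
G(15) = mex{0,0,0,0} = 1
G(16) = mex{1,1,1,1} = 0
G(17) = mex{0,0,0,0} = 1
G(18) = mex{1,1,1,1} = 0
G(19) = mex{0,0,0,0} = 1
G(20) = mex{1,1,1,1} = 0
G(21) = mex{0,0,0,0} = 1
G(22) = mex{1,1,1,1} = 0
G(23) = mex{0,0,0,0} = 1
G(24) = mex{1,1,1,1} = 0
G(25) = mex{0,0,0,0} = 1
G(26) = mex{1,1,1,1} = 0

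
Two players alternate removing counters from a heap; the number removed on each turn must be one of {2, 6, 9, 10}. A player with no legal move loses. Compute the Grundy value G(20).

0

G(0) = 0
G(1) = mex{} = 0
G(2) = mex{0} = 1
G(3) = mex{0} = 1
G(4) = mex{1} = 0
G(5) = mex{1} = 0
G(6) = mex{0,0} = 1
G(7) = mex{0,0} = 1
G(8) = mex{1,1} = 0
G(9) = mex{1,1,0} = 2
G(10) = mex{0,0,0,0} = 1
G(11) = mex{2,0,1,0} = 3
G(12) = mex{1,1,1,1} = 0
G(13) = mex{3,1,0,1} = 2
G(14) = mex{0,0,0,0} = 1
G(15) = mex{2,2,1,0} = 3
G(16) = mex{1,1,1,1} = 0
G(17) = mex{3,3,0,1} = 2
G(18) = mex{0,0,2,0} = 1
G(19) = mex{2,2,1,2} = 0
G(20) = mex{1,1,3,1} = 0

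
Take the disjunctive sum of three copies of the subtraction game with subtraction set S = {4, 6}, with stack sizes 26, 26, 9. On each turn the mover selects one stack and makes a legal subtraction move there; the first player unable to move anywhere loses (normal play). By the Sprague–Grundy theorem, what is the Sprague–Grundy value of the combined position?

All stacks use S = {4, 6}:
n :  0  1  2  3  4  5  6  7  8  9 10 11 12 13 14 15 16 17 18 19 20 21 22 23 24 25 26
G :  0  0  0  0  1  1  1  1  2  2  0  0  0  0  1  1  1  1  2  2  0  0  0  0  1  1  1
Stack A: G(26) = 1.
Stack B: G(26) = 1.
Stack C: G(9) = 2.
Combined Grundy value = 1 ⊕ 1 ⊕ 2 = 2.

2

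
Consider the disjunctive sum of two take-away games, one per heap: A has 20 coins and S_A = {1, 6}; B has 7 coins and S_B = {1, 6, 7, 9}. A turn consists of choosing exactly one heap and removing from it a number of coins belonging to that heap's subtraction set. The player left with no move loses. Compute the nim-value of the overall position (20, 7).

Heap A, S = {1, 6}:
G(0) = 0
G(1) = mex{0} = 1
G(2) = mex{1} = 0
G(3) = mex{0} = 1
G(4) = mex{1} = 0
G(5) = mex{0} = 1
G(6) = mex{1,0} = 2
G(7) = mex{2,1} = 0
G(8) = mex{0,0} = 1
G(9) = mex{1,1} = 0
G(10) = mex{0,0} = 1
G(11) = mex{1,1} = 0
G(12) = mex{0,2} = 1
G(13) = mex{1,0} = 2
G(14) = mex{2,1} = 0
G(15) = mex{0,0} = 1
G(16) = mex{1,1} = 0
G(17) = mex{0,0} = 1
G(18) = mex{1,1} = 0
G(19) = mex{0,2} = 1
G(20) = mex{1,0} = 2
G_A(20) = 2.
Heap B, S = {1, 6, 7, 9}:
n : 0 1 2 3 4 5 6 7
G : 0 1 0 1 0 1 2 3
G_B(7) = 3.
Combined Grundy value = 2 ⊕ 3 = 1.

1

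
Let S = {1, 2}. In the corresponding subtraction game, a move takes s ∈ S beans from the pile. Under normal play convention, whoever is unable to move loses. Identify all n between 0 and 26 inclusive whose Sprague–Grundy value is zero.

0, 3, 6, 9, 12, 15, 18, 21, 24

n :  0  1  2  3  4  5  6  7  8  9 10 11 12 13 14 15 16 17 18 19 20 21 22 23 24 25 26
G :  0  1  2  0  1  2  0  1  2  0  1  2  0  1  2  0  1  2  0  1  2  0  1  2  0  1  2
P-positions are exactly the n with G(n) = 0.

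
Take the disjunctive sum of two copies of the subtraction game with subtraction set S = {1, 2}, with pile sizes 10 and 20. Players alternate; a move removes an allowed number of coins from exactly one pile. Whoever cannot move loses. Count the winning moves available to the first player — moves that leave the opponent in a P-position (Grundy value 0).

2

All piles use S = {1, 2}:
n :  0  1  2  3  4  5  6  7  8  9 10 11 12 13 14 15 16 17 18 19 20
G :  0  1  2  0  1  2  0  1  2  0  1  2  0  1  2  0  1  2  0  1  2
Pile A: G(10) = 1.
Pile B: G(20) = 2.
Combined Grundy value = 1 ⊕ 2 = 3.
A winning move leaves total XOR = 0, i.e. changes one component's Grundy value g to g ⊕ X where X is the current total.
Pile A: need g' = 1⊕3 = 2. Options: 10−1→G=0, 10−2→G=2. Hits: 1.
Pile B: need g' = 2⊕3 = 1. Options: 20−1→G=1, 20−2→G=0. Hits: 1.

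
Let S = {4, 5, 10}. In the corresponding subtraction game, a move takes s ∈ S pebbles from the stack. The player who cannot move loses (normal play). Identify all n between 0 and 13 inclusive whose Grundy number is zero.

n :  0  1  2  3  4  5  6  7  8  9 10 11 12 13
G :  0  0  0  0  1  1  1  1  2  0  2  2  3  1
P-positions are exactly the n with G(n) = 0.

0, 1, 2, 3, 9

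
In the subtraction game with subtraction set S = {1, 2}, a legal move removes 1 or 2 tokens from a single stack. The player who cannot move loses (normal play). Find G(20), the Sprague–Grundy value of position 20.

2

G(0) = 0
G(1) = mex{0} = 1
G(2) = mex{1,0} = 2
G(3) = mex{2,1} = 0
G(4) = mex{0,2} = 1
G(5) = mex{1,0} = 2
G(6) = mex{2,1} = 0
G(7) = mex{0,2} = 1
G(8) = mex{1,0} = 2
G(9) = mex{2,1} = 0
G(10) = mex{0,2} = 1
G(11) = mex{1,0} = 2
G(12) = mex{2,1} = 0
G(13) = mex{0,2} = 1
G(14) = mex{1,0} = 2
G(15) = mex{2,1} = 0
G(16) = mex{0,2} = 1
G(17) = mex{1,0} = 2
G(18) = mex{2,1} = 0
G(19) = mex{0,2} = 1
G(20) = mex{1,0} = 2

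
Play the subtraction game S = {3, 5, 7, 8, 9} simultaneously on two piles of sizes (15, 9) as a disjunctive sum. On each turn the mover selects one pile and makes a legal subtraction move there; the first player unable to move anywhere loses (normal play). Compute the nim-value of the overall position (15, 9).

All piles use S = {3, 5, 7, 8, 9}:
n :  0  1  2  3  4  5  6  7  8  9 10 11 12 13 14 15
G :  0  0  0  1  1  1  2  2  2  3  3  3  0  0  0  1
Pile A: G(15) = 1.
Pile B: G(9) = 3.
Combined Grundy value = 1 ⊕ 3 = 2.

2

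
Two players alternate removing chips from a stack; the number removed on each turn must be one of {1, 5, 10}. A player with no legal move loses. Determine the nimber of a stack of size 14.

2

n :  0  1  2  3  4  5  6  7  8  9 10 11 12 13 14
G :  0  1  0  1  0  1  0  1  0  1  2  3  2  3  2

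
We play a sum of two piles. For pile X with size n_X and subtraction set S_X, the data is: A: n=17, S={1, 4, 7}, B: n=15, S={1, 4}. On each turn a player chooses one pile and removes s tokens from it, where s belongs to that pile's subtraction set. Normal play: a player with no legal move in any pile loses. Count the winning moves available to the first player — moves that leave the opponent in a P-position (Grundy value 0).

4

Pile A, S = {1, 4, 7}:
n :  0  1  2  3  4  5  6  7  8  9 10 11 12 13 14 15 16 17
G :  0  1  0  1  2  0  1  2  0  1  0  1  2  0  1  2  0  1
G_A(17) = 1.
Pile B, S = {1, 4}:
n :  0  1  2  3  4  5  6  7  8  9 10 11 12 13 14 15
G :  0  1  0  1  2  0  1  0  1  2  0  1  0  1  2  0
G_B(15) = 0.
Combined Grundy value = 1 ⊕ 0 = 1.
A winning move leaves total XOR = 0, i.e. changes one component's Grundy value g to g ⊕ X where X is the current total.
Pile A: need g' = 1⊕1 = 0. Options: 17−1→G=0, 17−4→G=0, 17−7→G=0. Hits: 3.
Pile B: need g' = 0⊕1 = 1. Options: 15−1→G=2, 15−4→G=1. Hits: 1.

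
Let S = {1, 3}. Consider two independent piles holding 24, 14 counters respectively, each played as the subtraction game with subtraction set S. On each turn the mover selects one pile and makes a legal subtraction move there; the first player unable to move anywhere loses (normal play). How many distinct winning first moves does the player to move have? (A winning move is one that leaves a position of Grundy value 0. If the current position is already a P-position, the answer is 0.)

All piles use S = {1, 3}:
n :  0  1  2  3  4  5  6  7  8  9 10 11 12 13 14 15 16 17 18 19 20 21 22 23 24
G :  0  1  0  1  0  1  0  1  0  1  0  1  0  1  0  1  0  1  0  1  0  1  0  1  0
Pile A: G(24) = 0.
Pile B: G(14) = 0.
Combined Grundy value = 0 ⊕ 0 = 0.
A winning move leaves total XOR = 0, i.e. changes one component's Grundy value g to g ⊕ X where X is the current total.
Pile A: target g' = 0⊕0 = 0, but every legal move changes the Grundy value (mex property), so 0 moves.
Pile B: target g' = 0⊕0 = 0, but every legal move changes the Grundy value (mex property), so 0 moves.

0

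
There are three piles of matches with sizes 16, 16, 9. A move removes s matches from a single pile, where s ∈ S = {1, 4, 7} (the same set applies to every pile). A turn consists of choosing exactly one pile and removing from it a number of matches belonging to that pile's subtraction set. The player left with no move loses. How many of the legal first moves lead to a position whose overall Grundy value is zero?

All piles use S = {1, 4, 7}:
G(0) = 0
G(1) = mex{0} = 1
G(2) = mex{1} = 0
G(3) = mex{0} = 1
G(4) = mex{1,0} = 2
G(5) = mex{2,1} = 0
G(6) = mex{0,0} = 1
G(7) = mex{1,1,0} = 2
G(8) = mex{2,2,1} = 0
G(9) = mex{0,0,0} = 1
G(10) = mex{1,1,1} = 0
G(11) = mex{0,2,2} = 1
G(12) = mex{1,0,0} = 2
G(13) = mex{2,1,1} = 0
G(14) = mex{0,0,2} = 1
G(15) = mex{1,1,0} = 2
G(16) = mex{2,2,1} = 0
Pile A: G(16) = 0.
Pile B: G(16) = 0.
Pile C: G(9) = 1.
Combined Grundy value = 0 ⊕ 0 ⊕ 1 = 1.
A winning move leaves total XOR = 0, i.e. changes one component's Grundy value g to g ⊕ X where X is the current total.
Pile A: need g' = 0⊕1 = 1. Options: 16−1→G=2, 16−4→G=2, 16−7→G=1. Hits: 1.
Pile B: need g' = 0⊕1 = 1. Options: 16−1→G=2, 16−4→G=2, 16−7→G=1. Hits: 1.
Pile C: need g' = 1⊕1 = 0. Options: 9−1→G=0, 9−4→G=0, 9−7→G=0. Hits: 3.

5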